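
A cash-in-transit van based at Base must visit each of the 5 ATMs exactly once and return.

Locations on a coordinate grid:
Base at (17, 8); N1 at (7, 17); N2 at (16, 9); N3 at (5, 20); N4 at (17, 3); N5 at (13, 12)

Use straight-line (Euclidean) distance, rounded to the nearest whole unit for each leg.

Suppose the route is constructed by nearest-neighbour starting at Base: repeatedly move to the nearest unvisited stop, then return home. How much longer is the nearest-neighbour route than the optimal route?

From Base: N2=1, N4=5, N5=6, N1=13, N3=17 → choose N2 (1).
From N2: N5=4, N4=6, N1=12, N3=16 → choose N5 (4).
From N5: N1=8, N4=10, N3=11 → choose N1 (8).
From N1: N3=4, N4=17 → choose N3 (4).
From N3: N4=21 → choose N4 (21).
NN route Base → N2 → N5 → N1 → N3 → N4 → Base costs 43.
Optimal: Base → N2 → N5 → N3 → N1 → N4 → Base costs 42 (by enumerating all 60 distinct tours).
Excess = 43 − 42 = 1.

The nearest-neighbour route is 1 longer than optimal.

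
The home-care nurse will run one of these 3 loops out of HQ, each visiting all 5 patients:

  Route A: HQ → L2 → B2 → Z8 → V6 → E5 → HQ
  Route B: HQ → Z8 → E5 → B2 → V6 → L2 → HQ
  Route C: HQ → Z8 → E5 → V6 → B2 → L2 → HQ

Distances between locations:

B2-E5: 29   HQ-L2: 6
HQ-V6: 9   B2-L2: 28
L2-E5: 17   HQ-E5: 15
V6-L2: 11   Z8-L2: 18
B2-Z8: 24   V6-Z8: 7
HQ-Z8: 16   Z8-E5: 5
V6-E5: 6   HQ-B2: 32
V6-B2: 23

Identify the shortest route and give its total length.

Route A: 6 + 28 + 24 + 7 + 6 + 15 = 86
Route B: 16 + 5 + 29 + 23 + 11 + 6 = 90
Route C: 16 + 5 + 6 + 23 + 28 + 6 = 84

84 — Route C is the shortest.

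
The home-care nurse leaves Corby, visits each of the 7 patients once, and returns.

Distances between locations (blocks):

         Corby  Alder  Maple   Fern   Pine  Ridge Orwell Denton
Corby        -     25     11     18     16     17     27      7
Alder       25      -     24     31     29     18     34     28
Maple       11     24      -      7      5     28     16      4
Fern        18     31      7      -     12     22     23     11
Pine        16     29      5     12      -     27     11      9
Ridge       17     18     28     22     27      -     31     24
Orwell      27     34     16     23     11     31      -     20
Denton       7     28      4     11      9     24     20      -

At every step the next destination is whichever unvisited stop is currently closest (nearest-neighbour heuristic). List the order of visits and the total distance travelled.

Corby → [Denton:7 / Maple:11 / Pine:16 / Ridge:17 / Fern:18 / Alder:25 / Orwell:27] → Denton (7)
Denton → [Maple:4 / Pine:9 / Fern:11 / Orwell:20 / Ridge:24 / Alder:28] → Maple (4)
Maple → [Pine:5 / Fern:7 / Orwell:16 / Alder:24 / Ridge:28] → Pine (5)
Pine → [Orwell:11 / Fern:12 / Ridge:27 / Alder:29] → Orwell (11)
Orwell → [Fern:23 / Ridge:31 / Alder:34] → Fern (23)
Fern → [Ridge:22 / Alder:31] → Ridge (22)
Ridge → [Alder:18] → Alder (18)
Return Alder→Corby: 25.
Total = 7 + 4 + 5 + 11 + 23 + 22 + 18 + 25 = 115.

Nearest-neighbour total = 115 blocks; route Corby → Denton → Maple → Pine → Orwell → Fern → Ridge → Alder → Corby.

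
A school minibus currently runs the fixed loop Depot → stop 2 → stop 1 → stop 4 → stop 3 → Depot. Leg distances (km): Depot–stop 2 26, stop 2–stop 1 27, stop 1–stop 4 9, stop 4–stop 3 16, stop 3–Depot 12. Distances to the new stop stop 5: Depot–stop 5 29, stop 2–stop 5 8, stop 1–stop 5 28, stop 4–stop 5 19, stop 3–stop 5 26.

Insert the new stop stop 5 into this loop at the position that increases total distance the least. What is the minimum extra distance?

Insertion cost between consecutive stops i–j is d(i,stop 5) + d(stop 5,j) − d(i,j):
  between Depot and stop 2: 29 + 8 − 26 = 11
  between stop 2 and stop 1: 8 + 28 − 27 = 9
  between stop 1 and stop 4: 28 + 19 − 9 = 38
  between stop 4 and stop 3: 19 + 26 − 16 = 29
  between stop 3 and Depot: 26 + 29 − 12 = 43
Cheapest insertion is between stop 2 and stop 1, adding 9.
New total = 90 + 9 = 99.

+9 km — insert stop 5 between stop 2 and stop 1.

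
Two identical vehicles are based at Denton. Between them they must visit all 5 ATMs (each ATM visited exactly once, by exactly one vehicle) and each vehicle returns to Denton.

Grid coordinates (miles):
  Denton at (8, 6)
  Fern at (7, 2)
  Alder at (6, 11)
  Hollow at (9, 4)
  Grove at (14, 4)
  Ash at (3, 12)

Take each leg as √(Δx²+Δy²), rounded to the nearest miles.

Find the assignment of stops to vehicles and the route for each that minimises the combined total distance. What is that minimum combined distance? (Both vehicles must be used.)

Check every non-empty split of the stops between the two vehicles; for each half take its own optimal tour:
  {Fern} + {Alder, Hollow, Grove, Ash}: 8 + 29 = 37
  {Alder} + {Fern, Hollow, Grove, Ash}: 10 + 33 = 43
  {Fern, Alder} + {Hollow, Grove, Ash}: 18 + 29 = 47
  {Hollow} + {Fern, Alder, Grove, Ash}: 4 + 32 = 36
  {Fern, Hollow} + {Alder, Grove, Ash}: 9 + 28 = 37
  {Alder, Hollow} + {Fern, Grove, Ash}: 15 + 32 = 47
  … (15 splits in total)
  {Fern, Hollow, Grove} + {Alder, Ash}: 18 + 16 = 34  ← best
Best: vehicle 1 Denton → Fern → Hollow → Grove → Denton = 18; vehicle 2 Denton → Alder → Ash → Denton = 16; combined 34.

34 miles — the smallest possible combined total.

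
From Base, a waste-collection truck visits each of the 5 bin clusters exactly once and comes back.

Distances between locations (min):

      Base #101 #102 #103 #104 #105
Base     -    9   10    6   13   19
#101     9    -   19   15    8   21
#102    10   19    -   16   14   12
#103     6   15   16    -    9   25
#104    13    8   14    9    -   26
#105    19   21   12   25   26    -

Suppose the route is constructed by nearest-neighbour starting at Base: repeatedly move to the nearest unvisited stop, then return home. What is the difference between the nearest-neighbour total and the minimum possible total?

From Base: #103=6, #101=9, #102=10, #104=13, #105=19 → choose #103 (6).
From #103: #104=9, #101=15, #102=16, #105=25 → choose #104 (9).
From #104: #101=8, #102=14, #105=26 → choose #101 (8).
From #101: #102=19, #105=21 → choose #102 (19).
From #102: #105=12 → choose #105 (12).
NN route Base → #103 → #104 → #101 → #102 → #105 → Base costs 73.
Optimal: Base → #102 → #105 → #101 → #104 → #103 → Base costs 66 (by enumerating all 60 distinct tours).
Excess = 73 − 66 = 7.

Excess over optimum: 7 min.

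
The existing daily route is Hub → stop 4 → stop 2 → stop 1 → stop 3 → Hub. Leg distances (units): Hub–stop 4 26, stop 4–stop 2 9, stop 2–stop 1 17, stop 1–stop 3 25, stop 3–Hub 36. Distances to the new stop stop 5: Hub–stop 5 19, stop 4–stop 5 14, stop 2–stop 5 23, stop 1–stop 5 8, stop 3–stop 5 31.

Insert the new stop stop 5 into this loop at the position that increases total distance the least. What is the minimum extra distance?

Insertion cost between consecutive stops i–j is d(i,stop 5) + d(stop 5,j) − d(i,j):
  between Hub and stop 4: 19 + 14 − 26 = 7
  between stop 4 and stop 2: 14 + 23 − 9 = 28
  between stop 2 and stop 1: 23 + 8 − 17 = 14
  between stop 1 and stop 3: 8 + 31 − 25 = 14
  between stop 3 and Hub: 31 + 19 − 36 = 14
Cheapest insertion is between Hub and stop 4, adding 7.
New total = 113 + 7 = 120.

Minimum extra distance: 7, inserting stop 5 between Hub and stop 4.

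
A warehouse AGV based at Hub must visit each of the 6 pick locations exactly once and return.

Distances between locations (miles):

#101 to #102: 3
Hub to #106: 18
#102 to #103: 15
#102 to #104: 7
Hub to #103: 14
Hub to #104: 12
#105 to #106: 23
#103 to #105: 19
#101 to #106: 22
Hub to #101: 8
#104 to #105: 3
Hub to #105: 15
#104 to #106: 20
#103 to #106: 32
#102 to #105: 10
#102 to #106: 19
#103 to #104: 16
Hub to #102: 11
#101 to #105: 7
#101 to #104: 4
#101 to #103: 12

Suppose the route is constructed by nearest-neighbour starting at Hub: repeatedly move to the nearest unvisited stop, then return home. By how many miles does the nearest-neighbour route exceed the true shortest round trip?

10 miles longer than the optimal tour.

Hub: #101=8, #102=11, #104=12, #103=14, #105=15, #106=18 ⇒ #101
#101: #102=3, #104=4, #105=7, #103=12, #106=22 ⇒ #102
#102: #104=7, #105=10, #103=15, #106=19 ⇒ #104
#104: #105=3, #103=16, #106=20 ⇒ #105
#105: #103=19, #106=23 ⇒ #103
#103: #106=32 ⇒ #106
NN route Hub → #101 → #102 → #104 → #105 → #103 → #106 → Hub costs 90.
Optimal: Hub → #103 → #101 → #102 → #104 → #105 → #106 → Hub costs 80 (by enumerating all 360 distinct tours).
Excess = 90 − 80 = 10.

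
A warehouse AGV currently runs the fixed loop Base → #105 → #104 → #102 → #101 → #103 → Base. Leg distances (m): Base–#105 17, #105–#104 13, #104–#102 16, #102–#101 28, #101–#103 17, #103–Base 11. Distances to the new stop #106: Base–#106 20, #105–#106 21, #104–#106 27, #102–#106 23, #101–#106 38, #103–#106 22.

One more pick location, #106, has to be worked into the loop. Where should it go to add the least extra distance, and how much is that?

Insertion cost between consecutive stops i–j is d(i,#106) + d(#106,j) − d(i,j):
  between Base and #105: 20 + 21 − 17 = 24
  between #105 and #104: 21 + 27 − 13 = 35
  between #104 and #102: 27 + 23 − 16 = 34
  between #102 and #101: 23 + 38 − 28 = 33
  between #101 and #103: 38 + 22 − 17 = 43
  between #103 and Base: 22 + 20 − 11 = 31
Cheapest insertion is between Base and #105, adding 24.
New total = 102 + 24 = 126.

+24 m — insert #106 between Base and #105.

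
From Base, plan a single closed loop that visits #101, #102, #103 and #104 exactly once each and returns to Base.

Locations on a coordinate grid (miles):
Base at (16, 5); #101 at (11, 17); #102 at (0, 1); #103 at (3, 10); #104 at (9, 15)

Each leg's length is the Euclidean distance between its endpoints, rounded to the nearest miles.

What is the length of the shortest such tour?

With 4 stops there are 4!/2 = 12 distinct round trips (a route and its reverse cost the same).
Base-#101-#102-#103-#104-Base: 13+19+9+8+12 = 61
Base-#101-#102-#104-#103-Base: 13+19+17+8+14 = 71
Base-#101-#103-#102-#104-Base: 13+11+9+17+12 = 62
Base-#101-#103-#104-#102-Base: 13+11+8+17+16 = 65
Base-#101-#104-#102-#103-Base: 13+3+17+9+14 = 56
Base-#101-#104-#103-#102-Base: 13+3+8+9+16 = 49
Base-#102-#101-#103-#104-Base: 16+19+11+8+12 = 66
Base-#102-#101-#104-#103-Base: 16+19+3+8+14 = 60
Base-#102-#103-#101-#104-Base: 16+9+11+3+12 = 51
Base-#102-#104-#101-#103-Base: 16+17+3+11+14 = 61
Base-#103-#101-#102-#104-Base: 14+11+19+17+12 = 73
Base-#103-#102-#101-#104-Base: 14+9+19+3+12 = 57
The minimum is 49.
One optimal route: Base → #101 → #104 → #103 → #102 → Base (or its reverse).

Shortest round trip = 49 miles.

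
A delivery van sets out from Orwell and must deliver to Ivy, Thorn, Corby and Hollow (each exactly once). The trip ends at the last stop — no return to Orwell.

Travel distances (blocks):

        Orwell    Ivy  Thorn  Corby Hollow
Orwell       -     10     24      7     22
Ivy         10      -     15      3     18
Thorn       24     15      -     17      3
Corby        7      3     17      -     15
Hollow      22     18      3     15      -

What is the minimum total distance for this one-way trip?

There are 4! = 24 possible orderings.
Orwell → Ivy → Thorn → Corby → Hollow: 10+15+17+15 = 57
Orwell → Ivy → Thorn → Hollow → Corby: 10+15+3+15 = 43
Orwell → Ivy → Corby → Thorn → Hollow: 10+3+17+3 = 33
Orwell → Ivy → Corby → Hollow → Thorn: 10+3+15+3 = 31
Orwell → Ivy → Hollow → Thorn → Corby: 10+18+3+17 = 48
Orwell → Ivy → Hollow → Corby → Thorn: 10+18+15+17 = 60
Orwell → Thorn → Ivy → Corby → Hollow: 24+15+3+15 = 57
Orwell → Thorn → Ivy → Hollow → Corby: 24+15+18+15 = 72
Orwell → Thorn → Corby → Ivy → Hollow: 24+17+3+18 = 62
Orwell → Thorn → Corby → Hollow → Ivy: 24+17+15+18 = 74
Orwell → Thorn → Hollow → Ivy → Corby: 24+3+18+3 = 48
Orwell → Thorn → Hollow → Corby → Ivy: 24+3+15+3 = 45
Orwell → Corby → Ivy → Thorn → Hollow: 7+3+15+3 = 28
Orwell → Corby → Ivy → Hollow → Thorn: 7+3+18+3 = 31
… (10 more)
The minimum is 28.
One shortest path: Orwell → Corby → Ivy → Thorn → Hollow.

28 blocks — the minimum one-way total.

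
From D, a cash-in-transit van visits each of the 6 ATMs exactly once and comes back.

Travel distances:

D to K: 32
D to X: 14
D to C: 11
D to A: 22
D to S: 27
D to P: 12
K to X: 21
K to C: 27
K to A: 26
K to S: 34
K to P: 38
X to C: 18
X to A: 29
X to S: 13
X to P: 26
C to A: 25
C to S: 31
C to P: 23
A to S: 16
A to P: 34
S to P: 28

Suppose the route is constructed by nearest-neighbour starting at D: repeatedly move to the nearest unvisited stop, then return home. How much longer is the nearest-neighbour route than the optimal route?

D: C=11, P=12, X=14, A=22, S=27, K=32 ⇒ C
C: X=18, P=23, A=25, K=27, S=31 ⇒ X
X: S=13, K=21, P=26, A=29 ⇒ S
S: A=16, P=28, K=34 ⇒ A
A: K=26, P=34 ⇒ K
K: P=38 ⇒ P
NN route D → C → X → S → A → K → P → D costs 134.
Optimal: D → X → S → A → K → C → P → D costs 131 (by enumerating all 360 distinct tours).
Excess = 134 − 131 = 3.

3 longer than the optimal tour.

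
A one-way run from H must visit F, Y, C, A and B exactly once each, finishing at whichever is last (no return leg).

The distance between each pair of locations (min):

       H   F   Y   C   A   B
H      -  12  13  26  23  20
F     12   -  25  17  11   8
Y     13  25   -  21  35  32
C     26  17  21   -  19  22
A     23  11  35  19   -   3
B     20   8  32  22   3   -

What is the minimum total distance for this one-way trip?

There are 5! = 120 possible orderings.
H - F - Y - C - A - B: 12+25+21+19+3 = 80
H - F - Y - C - B - A: 12+25+21+22+3 = 83
H - F - Y - A - C - B: 12+25+35+19+22 = 113
H - F - Y - A - B - C: 12+25+35+3+22 = 97
H - F - Y - B - C - A: 12+25+32+22+19 = 110
H - F - Y - B - A - C: 12+25+32+3+19 = 91
H - F - C - Y - A - B: 12+17+21+35+3 = 88
H - F - C - Y - B - A: 12+17+21+32+3 = 85
H - F - C - A - Y - B: 12+17+19+35+32 = 115
H - F - C - A - B - Y: 12+17+19+3+32 = 83
H - F - C - B - Y - A: 12+17+22+32+35 = 118
H - F - C - B - A - Y: 12+17+22+3+35 = 89
H - F - A - Y - C - B: 12+11+35+21+22 = 101
H - F - A - Y - B - C: 12+11+35+32+22 = 112
… (106 more)
H - Y - C - F - B - A: 13+21+17+8+3 = 62  ← best
The minimum is 62.
One shortest path: H → Y → C → F → B → A.

62 min — the minimum one-way total.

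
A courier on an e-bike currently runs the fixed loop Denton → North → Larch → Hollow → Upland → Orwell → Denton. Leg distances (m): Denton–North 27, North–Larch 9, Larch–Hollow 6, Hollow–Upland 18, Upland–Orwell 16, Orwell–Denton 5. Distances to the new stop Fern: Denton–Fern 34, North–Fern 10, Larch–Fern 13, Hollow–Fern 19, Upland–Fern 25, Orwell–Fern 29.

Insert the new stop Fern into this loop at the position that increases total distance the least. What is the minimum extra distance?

+14 m — insert Fern between North and Larch.

Insertion cost between consecutive stops i–j is d(i,Fern) + d(Fern,j) − d(i,j):
  between Denton and North: 34 + 10 − 27 = 17
  between North and Larch: 10 + 13 − 9 = 14
  between Larch and Hollow: 13 + 19 − 6 = 26
  between Hollow and Upland: 19 + 25 − 18 = 26
  between Upland and Orwell: 25 + 29 − 16 = 38
  between Orwell and Denton: 29 + 34 − 5 = 58
Cheapest insertion is between North and Larch, adding 14.
New total = 81 + 14 = 95.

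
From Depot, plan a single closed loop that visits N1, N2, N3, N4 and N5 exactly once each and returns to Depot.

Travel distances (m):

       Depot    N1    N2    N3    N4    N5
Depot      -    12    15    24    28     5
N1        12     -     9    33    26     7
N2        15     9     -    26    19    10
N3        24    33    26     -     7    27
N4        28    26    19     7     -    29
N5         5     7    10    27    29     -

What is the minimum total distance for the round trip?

With 5 stops there are 5!/2 = 60 distinct round trips (a route and its reverse cost the same).
Depot → N1 → N2 → N3 → N4 → N5 → Depot: 12+9+26+7+29+5 = 88
Depot → N1 → N2 → N3 → N5 → N4 → Depot: 12+9+26+27+29+28 = 131
Depot → N1 → N2 → N4 → N3 → N5 → Depot: 12+9+19+7+27+5 = 79
Depot → N1 → N2 → N4 → N5 → N3 → Depot: 12+9+19+29+27+24 = 120
Depot → N1 → N2 → N5 → N3 → N4 → Depot: 12+9+10+27+7+28 = 93
Depot → N1 → N2 → N5 → N4 → N3 → Depot: 12+9+10+29+7+24 = 91
Depot → N1 → N3 → N2 → N4 → N5 → Depot: 12+33+26+19+29+5 = 124
Depot → N1 → N3 → N2 → N5 → N4 → Depot: 12+33+26+10+29+28 = 138
Depot → N1 → N3 → N4 → N2 → N5 → Depot: 12+33+7+19+10+5 = 86
Depot → N1 → N3 → N4 → N5 → N2 → Depot: 12+33+7+29+10+15 = 106
Depot → N1 → N3 → N5 → N2 → N4 → Depot: 12+33+27+10+19+28 = 129
Depot → N1 → N3 → N5 → N4 → N2 → Depot: 12+33+27+29+19+15 = 135
Depot → N1 → N4 → N2 → N3 → N5 → Depot: 12+26+19+26+27+5 = 115
Depot → N1 → N4 → N2 → N5 → N3 → Depot: 12+26+19+10+27+24 = 118
… (46 more)
Depot → N3 → N4 → N2 → N1 → N5 → Depot: 24+7+19+9+7+5 = 71  ← best
The minimum is 71.
One optimal route: Depot → N3 → N4 → N2 → N1 → N5 → Depot (or its reverse).

71 m — the shortest possible round trip.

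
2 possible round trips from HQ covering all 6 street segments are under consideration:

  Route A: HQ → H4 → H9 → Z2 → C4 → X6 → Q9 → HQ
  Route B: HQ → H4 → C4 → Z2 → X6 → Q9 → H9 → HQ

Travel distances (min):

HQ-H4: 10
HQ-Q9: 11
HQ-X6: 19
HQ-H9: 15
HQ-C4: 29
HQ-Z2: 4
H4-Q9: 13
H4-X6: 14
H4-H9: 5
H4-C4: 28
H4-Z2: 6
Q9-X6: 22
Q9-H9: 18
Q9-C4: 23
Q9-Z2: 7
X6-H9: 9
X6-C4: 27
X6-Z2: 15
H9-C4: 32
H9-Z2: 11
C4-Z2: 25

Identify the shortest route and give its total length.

111 min — Route A is the shortest.

Route A: 10 + 5 + 11 + 25 + 27 + 22 + 11 = 111
Route B: 10 + 28 + 25 + 15 + 22 + 18 + 15 = 133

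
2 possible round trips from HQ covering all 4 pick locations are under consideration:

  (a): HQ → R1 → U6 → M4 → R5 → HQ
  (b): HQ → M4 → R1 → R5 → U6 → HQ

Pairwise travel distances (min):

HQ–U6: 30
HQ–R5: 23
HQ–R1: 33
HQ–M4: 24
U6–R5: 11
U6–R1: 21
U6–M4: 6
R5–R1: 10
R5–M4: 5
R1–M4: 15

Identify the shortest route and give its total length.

(a): 33 + 21 + 6 + 5 + 23 = 88
(b): 24 + 15 + 10 + 11 + 30 = 90

Shortest is (a), total 88 min.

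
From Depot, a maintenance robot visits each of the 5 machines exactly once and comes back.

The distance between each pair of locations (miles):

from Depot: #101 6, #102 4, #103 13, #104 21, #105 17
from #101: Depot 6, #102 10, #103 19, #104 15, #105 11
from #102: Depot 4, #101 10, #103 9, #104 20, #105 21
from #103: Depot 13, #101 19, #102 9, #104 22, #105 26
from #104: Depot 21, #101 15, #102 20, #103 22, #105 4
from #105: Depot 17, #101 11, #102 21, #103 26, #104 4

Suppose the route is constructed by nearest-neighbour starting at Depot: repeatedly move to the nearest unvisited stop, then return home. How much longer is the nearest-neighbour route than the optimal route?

Excess over optimum: 12 miles.

From Depot: #102=4, #101=6, #103=13, #105=17, #104=21 → choose #102 (4).
From #102: #103=9, #101=10, #104=20, #105=21 → choose #103 (9).
From #103: #101=19, #104=22, #105=26 → choose #101 (19).
From #101: #105=11, #104=15 → choose #105 (11).
From #105: #104=4 → choose #104 (4).
NN route Depot → #102 → #103 → #101 → #105 → #104 → Depot costs 68.
Optimal: Depot → #101 → #105 → #104 → #103 → #102 → Depot costs 56 (by enumerating all 60 distinct tours).
Excess = 68 − 56 = 12.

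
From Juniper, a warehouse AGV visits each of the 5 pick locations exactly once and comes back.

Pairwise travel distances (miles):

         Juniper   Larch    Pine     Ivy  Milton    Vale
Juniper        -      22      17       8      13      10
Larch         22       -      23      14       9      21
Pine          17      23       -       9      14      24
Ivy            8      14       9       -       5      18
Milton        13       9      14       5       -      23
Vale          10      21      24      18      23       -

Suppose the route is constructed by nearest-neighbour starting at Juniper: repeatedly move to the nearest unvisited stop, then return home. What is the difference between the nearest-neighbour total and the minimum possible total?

Juniper: Ivy=8, Vale=10, Milton=13, Pine=17, Larch=22 ⇒ Ivy
Ivy: Milton=5, Pine=9, Larch=14, Vale=18 ⇒ Milton
Milton: Larch=9, Pine=14, Vale=23 ⇒ Larch
Larch: Vale=21, Pine=23 ⇒ Vale
Vale: Pine=24 ⇒ Pine
NN route Juniper → Ivy → Milton → Larch → Vale → Pine → Juniper costs 84.
Optimal: Juniper → Pine → Ivy → Milton → Larch → Vale → Juniper costs 71 (by enumerating all 60 distinct tours).
Excess = 84 − 71 = 13.

The nearest-neighbour route is 13 miles longer than optimal.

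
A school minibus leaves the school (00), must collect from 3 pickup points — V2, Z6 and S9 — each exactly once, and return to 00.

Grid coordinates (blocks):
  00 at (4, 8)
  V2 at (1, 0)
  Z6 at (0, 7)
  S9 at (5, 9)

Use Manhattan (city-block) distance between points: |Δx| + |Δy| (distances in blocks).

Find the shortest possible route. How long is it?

00 → V2 → Z6 → S9 → 00: 11+8+7+2 = 28
00 → V2 → S9 → Z6 → 00: 11+13+7+5 = 36
00 → Z6 → V2 → S9 → 00: 5+8+13+2 = 28
The minimum is 28.
One optimal route: 00 → V2 → Z6 → S9 → 00 (or its reverse).

Shortest round trip = 28 blocks.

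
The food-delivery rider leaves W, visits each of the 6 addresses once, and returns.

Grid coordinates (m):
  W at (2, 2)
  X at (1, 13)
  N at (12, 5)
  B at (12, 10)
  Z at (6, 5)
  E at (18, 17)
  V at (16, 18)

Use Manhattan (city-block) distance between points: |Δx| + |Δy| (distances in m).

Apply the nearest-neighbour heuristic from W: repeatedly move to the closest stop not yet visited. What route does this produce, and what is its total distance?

66 m along W → Z → N → B → V → E → X → W.

From W: distances to unvisited — Z=7, X=12, N=13, B=18, V=30, E=31. Nearest is Z (7).
From Z: distances to unvisited — N=6, B=11, X=13, V=23, E=24. Nearest is N (6).
From N: distances to unvisited — B=5, V=17, E=18, X=19. Nearest is B (5).
From B: distances to unvisited — V=12, E=13, X=14. Nearest is V (12).
From V: distances to unvisited — E=3, X=20. Nearest is E (3).
From E: distances to unvisited — X=21. Nearest is X (21).
Return X→W: 12.
Total = 7 + 6 + 5 + 12 + 3 + 21 + 12 = 66.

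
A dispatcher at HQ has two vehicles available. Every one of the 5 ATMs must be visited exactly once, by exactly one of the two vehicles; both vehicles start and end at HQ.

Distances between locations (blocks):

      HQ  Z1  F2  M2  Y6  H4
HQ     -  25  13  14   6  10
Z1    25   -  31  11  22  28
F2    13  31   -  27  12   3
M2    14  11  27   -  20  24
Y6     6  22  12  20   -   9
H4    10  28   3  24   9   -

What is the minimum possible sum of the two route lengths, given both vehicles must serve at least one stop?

79 blocks — the smallest possible combined total.

Check every non-empty split of the stops between the two vehicles; for each half take its own optimal tour:
  {Z1} + {F2, M2, Y6, H4}: 50 + 59 = 109
  {F2} + {Z1, M2, Y6, H4}: 26 + 66 = 92
  {Z1, F2} + {M2, Y6, H4}: 69 + 53 = 122
  {M2} + {Z1, F2, Y6, H4}: 28 + 72 = 100
  {Z1, M2} + {F2, Y6, H4}: 50 + 31 = 81
  {F2, M2} + {Z1, Y6, H4}: 54 + 66 = 120
  … (15 splits in total)
  {Z1, M2, Y6} + {F2, H4}: 53 + 26 = 79  ← best
Best: vehicle 1 HQ → M2 → Z1 → Y6 → HQ = 53; vehicle 2 HQ → F2 → H4 → HQ = 26; combined 79.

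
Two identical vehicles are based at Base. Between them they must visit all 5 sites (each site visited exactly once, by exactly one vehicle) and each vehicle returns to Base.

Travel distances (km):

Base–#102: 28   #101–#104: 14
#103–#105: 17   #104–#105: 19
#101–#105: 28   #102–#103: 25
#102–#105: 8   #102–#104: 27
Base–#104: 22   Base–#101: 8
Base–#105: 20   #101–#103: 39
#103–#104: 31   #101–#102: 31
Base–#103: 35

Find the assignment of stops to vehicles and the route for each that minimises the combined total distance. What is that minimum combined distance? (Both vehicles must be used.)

122 km — the smallest possible combined total.

There are 2^4 − 1 = 15 ways to divide the 5 stops into two non-empty groups. For each, the best each vehicle can do is its own shortest tour through its group:
  {#101} + {#102, #103, #104, #105}: 16 + 106 = 122
  {#102} + {#101, #103, #104, #105}: 56 + 90 = 146
  {#101, #102} + {#103, #104, #105}: 67 + 90 = 157
  {#103} + {#101, #102, #104, #105}: 70 + 77 = 147
  {#101, #103} + {#102, #104, #105}: 82 + 77 = 159
  {#102, #103} + {#101, #104, #105}: 88 + 61 = 149
  … (15 splits in total)
Best: vehicle 1 Base → #101 → Base = 16; vehicle 2 Base → #102 → #105 → #103 → #104 → Base = 106; combined 122.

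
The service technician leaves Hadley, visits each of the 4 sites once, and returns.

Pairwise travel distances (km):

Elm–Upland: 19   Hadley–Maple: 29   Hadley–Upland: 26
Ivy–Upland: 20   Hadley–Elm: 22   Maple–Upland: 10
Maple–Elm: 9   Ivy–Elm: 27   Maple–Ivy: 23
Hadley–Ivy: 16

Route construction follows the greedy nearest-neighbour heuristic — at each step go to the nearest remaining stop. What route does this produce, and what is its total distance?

77 km along Hadley → Ivy → Upland → Maple → Elm → Hadley.

Hadley → [Ivy:16 / Elm:22 / Upland:26 / Maple:29] → Ivy (16)
Ivy → [Upland:20 / Maple:23 / Elm:27] → Upland (20)
Upland → [Maple:10 / Elm:19] → Maple (10)
Maple → [Elm:9] → Elm (9)
Return Elm→Hadley: 22.
Total = 16 + 20 + 10 + 9 + 22 = 77.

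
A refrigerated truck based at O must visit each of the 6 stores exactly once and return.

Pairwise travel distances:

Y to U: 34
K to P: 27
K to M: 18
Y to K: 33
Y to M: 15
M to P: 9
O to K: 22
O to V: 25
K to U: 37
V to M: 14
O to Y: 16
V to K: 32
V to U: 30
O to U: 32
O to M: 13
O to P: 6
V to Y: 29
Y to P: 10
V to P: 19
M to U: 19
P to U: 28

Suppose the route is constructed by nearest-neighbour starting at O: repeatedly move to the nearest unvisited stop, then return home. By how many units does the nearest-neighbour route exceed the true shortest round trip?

From O: P=6, M=13, Y=16, K=22, V=25, U=32 → choose P (6).
From P: M=9, Y=10, V=19, K=27, U=28 → choose M (9).
From M: V=14, Y=15, K=18, U=19 → choose V (14).
From V: Y=29, U=30, K=32 → choose Y (29).
From Y: K=33, U=34 → choose K (33).
From K: U=37 → choose U (37).
NN route O → P → M → V → Y → K → U → O costs 160.
Optimal: O → Y → P → V → U → M → K → O costs 134 (by enumerating all 360 distinct tours).
Excess = 160 − 134 = 26.

26 longer than the optimal tour.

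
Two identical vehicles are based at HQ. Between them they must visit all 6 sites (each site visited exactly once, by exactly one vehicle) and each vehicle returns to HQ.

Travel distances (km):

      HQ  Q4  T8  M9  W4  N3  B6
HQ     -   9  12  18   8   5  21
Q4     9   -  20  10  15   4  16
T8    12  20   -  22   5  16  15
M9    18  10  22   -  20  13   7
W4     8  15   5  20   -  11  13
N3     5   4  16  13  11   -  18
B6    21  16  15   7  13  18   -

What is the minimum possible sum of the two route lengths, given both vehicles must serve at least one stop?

Try each way of splitting the stops between the two vehicles (each non-empty) and, for each split, find the best tour for each vehicle:
  {Q4} + {T8, M9, W4, N3, B6}: 18 + 53 = 71
  {T8} + {Q4, M9, W4, N3, B6}: 24 + 47 = 71
  {Q4, T8} + {M9, W4, N3, B6}: 41 + 46 = 87
  {M9} + {Q4, T8, W4, N3, B6}: 36 + 53 = 89
  {Q4, M9} + {T8, W4, N3, B6}: 37 + 51 = 88
  {T8, M9} + {Q4, W4, N3, B6}: 52 + 46 = 98
  … (31 splits in total)
  {N3} + {Q4, T8, M9, W4, B6}: 10 + 54 = 64  ← best
Best: vehicle 1 HQ → N3 → HQ = 10; vehicle 2 HQ → Q4 → M9 → B6 → T8 → W4 → HQ = 54; combined 64.

64 km — the smallest possible combined total.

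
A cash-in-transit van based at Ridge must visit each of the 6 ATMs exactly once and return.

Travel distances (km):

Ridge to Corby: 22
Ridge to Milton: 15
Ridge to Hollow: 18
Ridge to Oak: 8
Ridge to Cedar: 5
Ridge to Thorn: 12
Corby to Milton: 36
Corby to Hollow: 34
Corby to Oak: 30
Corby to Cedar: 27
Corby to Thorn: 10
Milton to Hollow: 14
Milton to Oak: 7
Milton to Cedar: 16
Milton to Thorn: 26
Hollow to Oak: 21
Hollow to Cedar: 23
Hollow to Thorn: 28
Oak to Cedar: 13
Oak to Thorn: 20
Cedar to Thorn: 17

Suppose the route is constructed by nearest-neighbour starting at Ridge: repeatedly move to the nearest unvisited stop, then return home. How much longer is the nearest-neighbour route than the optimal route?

Ridge: Cedar=5, Oak=8, Thorn=12, Milton=15, Hollow=18, Corby=22 ⇒ Cedar
Cedar: Oak=13, Milton=16, Thorn=17, Hollow=23, Corby=27 ⇒ Oak
Oak: Milton=7, Thorn=20, Hollow=21, Corby=30 ⇒ Milton
Milton: Hollow=14, Thorn=26, Corby=36 ⇒ Hollow
Hollow: Thorn=28, Corby=34 ⇒ Thorn
Thorn: Corby=10 ⇒ Corby
NN route Ridge → Cedar → Oak → Milton → Hollow → Thorn → Corby → Ridge costs 99.
Optimal: Ridge → Oak → Milton → Hollow → Corby → Thorn → Cedar → Ridge costs 95 (by enumerating all 360 distinct tours).
Excess = 99 − 95 = 4.

The nearest-neighbour route is 4 km longer than optimal.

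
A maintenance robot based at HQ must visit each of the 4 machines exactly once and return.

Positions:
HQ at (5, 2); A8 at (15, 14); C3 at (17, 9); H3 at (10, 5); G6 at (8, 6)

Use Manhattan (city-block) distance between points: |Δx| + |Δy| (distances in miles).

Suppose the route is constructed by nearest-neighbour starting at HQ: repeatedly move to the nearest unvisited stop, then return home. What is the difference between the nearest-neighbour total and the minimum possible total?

From HQ: G6=7, H3=8, C3=19, A8=22 → choose G6 (7).
From G6: H3=3, C3=12, A8=15 → choose H3 (3).
From H3: C3=11, A8=14 → choose C3 (11).
From C3: A8=7 → choose A8 (7).
NN route HQ → G6 → H3 → C3 → A8 → HQ costs 50.
Optimal: HQ → H3 → A8 → C3 → G6 → HQ costs 48 (by enumerating all 12 distinct tours).
Excess = 50 − 48 = 2.

Excess over optimum: 2 miles.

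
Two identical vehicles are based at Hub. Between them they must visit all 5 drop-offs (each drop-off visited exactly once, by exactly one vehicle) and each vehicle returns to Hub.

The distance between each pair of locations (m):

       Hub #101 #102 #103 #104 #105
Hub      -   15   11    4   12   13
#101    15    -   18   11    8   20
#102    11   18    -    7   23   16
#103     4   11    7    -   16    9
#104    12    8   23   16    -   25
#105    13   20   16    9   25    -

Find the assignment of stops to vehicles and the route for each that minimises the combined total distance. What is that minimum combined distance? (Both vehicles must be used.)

75 m — the smallest possible combined total.

There are 2^4 − 1 = 15 ways to divide the 5 stops into two non-empty groups. For each, the best each vehicle can do is its own shortest tour through its group:
  {#101} + {#102, #103, #104, #105}: 30 + 64 = 94
  {#102} + {#101, #103, #104, #105}: 22 + 53 = 75
  {#101, #102} + {#103, #104, #105}: 44 + 50 = 94
  {#103} + {#101, #102, #104, #105}: 8 + 67 = 75
  {#101, #103} + {#102, #104, #105}: 30 + 64 = 94
  {#102, #103} + {#101, #104, #105}: 22 + 53 = 75
  … (15 splits in total)
Best: vehicle 1 Hub → #102 → Hub = 22; vehicle 2 Hub → #103 → #105 → #101 → #104 → Hub = 53; combined 75.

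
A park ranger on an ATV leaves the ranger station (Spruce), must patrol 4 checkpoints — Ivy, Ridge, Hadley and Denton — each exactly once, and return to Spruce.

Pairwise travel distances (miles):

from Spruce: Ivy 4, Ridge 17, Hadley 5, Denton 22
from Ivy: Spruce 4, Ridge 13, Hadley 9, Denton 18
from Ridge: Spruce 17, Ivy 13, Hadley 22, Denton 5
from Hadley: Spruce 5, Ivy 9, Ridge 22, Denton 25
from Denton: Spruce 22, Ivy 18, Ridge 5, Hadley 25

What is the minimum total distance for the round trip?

Spruce - Ivy - Ridge - Hadley - Denton - Spruce: 4+13+22+25+22 = 86
Spruce - Ivy - Ridge - Denton - Hadley - Spruce: 4+13+5+25+5 = 52
Spruce - Ivy - Hadley - Ridge - Denton - Spruce: 4+9+22+5+22 = 62
Spruce - Ivy - Hadley - Denton - Ridge - Spruce: 4+9+25+5+17 = 60
Spruce - Ivy - Denton - Ridge - Hadley - Spruce: 4+18+5+22+5 = 54
Spruce - Ivy - Denton - Hadley - Ridge - Spruce: 4+18+25+22+17 = 86
Spruce - Ridge - Ivy - Hadley - Denton - Spruce: 17+13+9+25+22 = 86
Spruce - Ridge - Ivy - Denton - Hadley - Spruce: 17+13+18+25+5 = 78
Spruce - Ridge - Hadley - Ivy - Denton - Spruce: 17+22+9+18+22 = 88
Spruce - Ridge - Denton - Ivy - Hadley - Spruce: 17+5+18+9+5 = 54
Spruce - Hadley - Ivy - Ridge - Denton - Spruce: 5+9+13+5+22 = 54
Spruce - Hadley - Ridge - Ivy - Denton - Spruce: 5+22+13+18+22 = 80
The minimum is 52.
One optimal route: Spruce → Ivy → Ridge → Denton → Hadley → Spruce (or its reverse).

Minimum total distance: 52 miles.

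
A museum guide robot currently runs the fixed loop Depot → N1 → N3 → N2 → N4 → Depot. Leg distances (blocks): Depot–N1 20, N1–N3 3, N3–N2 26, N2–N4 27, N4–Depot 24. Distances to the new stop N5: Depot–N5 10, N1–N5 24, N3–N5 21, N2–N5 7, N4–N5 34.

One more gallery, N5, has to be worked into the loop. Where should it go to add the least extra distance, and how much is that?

Insertion cost between consecutive stops i–j is d(i,N5) + d(N5,j) − d(i,j):
  between Depot and N1: 10 + 24 − 20 = 14
  between N1 and N3: 24 + 21 − 3 = 42
  between N3 and N2: 21 + 7 − 26 = 2
  between N2 and N4: 7 + 34 − 27 = 14
  between N4 and Depot: 34 + 10 − 24 = 20
Cheapest insertion is between N3 and N2, adding 2.
New total = 100 + 2 = 102.

+2 blocks — insert N5 between N3 and N2.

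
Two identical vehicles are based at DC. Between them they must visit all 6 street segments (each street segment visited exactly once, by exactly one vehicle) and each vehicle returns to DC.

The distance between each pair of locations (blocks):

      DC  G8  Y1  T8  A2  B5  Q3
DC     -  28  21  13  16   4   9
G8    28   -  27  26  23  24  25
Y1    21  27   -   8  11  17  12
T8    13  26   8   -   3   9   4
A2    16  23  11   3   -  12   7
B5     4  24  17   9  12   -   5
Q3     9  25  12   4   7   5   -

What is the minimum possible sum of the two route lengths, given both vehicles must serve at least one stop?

Minimum combined distance: 90 blocks.

Try each way of splitting the stops between the two vehicles (each non-empty) and, for each split, find the best tour for each vehicle:
  {G8} + {Y1, T8, A2, B5, Q3}: 56 + 48 = 104
  {Y1} + {G8, T8, A2, B5, Q3}: 42 + 67 = 109
  {G8, Y1} + {T8, A2, B5, Q3}: 76 + 32 = 108
  {T8} + {G8, Y1, A2, B5, Q3}: 26 + 82 = 108
  {G8, T8} + {Y1, A2, B5, Q3}: 67 + 48 = 115
  {Y1, T8} + {G8, A2, B5, Q3}: 42 + 67 = 109
  … (31 splits in total)
  {B5} + {G8, Y1, T8, A2, Q3}: 8 + 82 = 90  ← best
Best: vehicle 1 DC → B5 → DC = 8; vehicle 2 DC → G8 → Y1 → T8 → A2 → Q3 → DC = 82; combined 90.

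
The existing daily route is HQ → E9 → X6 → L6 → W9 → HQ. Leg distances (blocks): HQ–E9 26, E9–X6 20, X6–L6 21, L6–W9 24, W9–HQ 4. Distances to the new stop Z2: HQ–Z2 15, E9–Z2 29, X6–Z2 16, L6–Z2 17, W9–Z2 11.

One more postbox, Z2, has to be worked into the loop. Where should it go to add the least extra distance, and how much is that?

Adding 4 blocks by placing Z2 on the L6–W9 leg.

Insertion cost between consecutive stops i–j is d(i,Z2) + d(Z2,j) − d(i,j):
  between HQ and E9: 15 + 29 − 26 = 18
  between E9 and X6: 29 + 16 − 20 = 25
  between X6 and L6: 16 + 17 − 21 = 12
  between L6 and W9: 17 + 11 − 24 = 4
  between W9 and HQ: 11 + 15 − 4 = 22
Cheapest insertion is between L6 and W9, adding 4.
New total = 95 + 4 = 99.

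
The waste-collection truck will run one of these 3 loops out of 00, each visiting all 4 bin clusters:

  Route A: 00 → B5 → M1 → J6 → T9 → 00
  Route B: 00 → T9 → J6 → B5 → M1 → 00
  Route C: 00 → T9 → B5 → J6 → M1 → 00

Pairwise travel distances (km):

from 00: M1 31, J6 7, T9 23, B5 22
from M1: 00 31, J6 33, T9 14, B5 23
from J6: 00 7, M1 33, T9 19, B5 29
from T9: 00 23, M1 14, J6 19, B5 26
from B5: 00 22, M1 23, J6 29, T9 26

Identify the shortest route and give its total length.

Route A: 22 + 23 + 33 + 19 + 23 = 120
Route B: 23 + 19 + 29 + 23 + 31 = 125
Route C: 23 + 26 + 29 + 33 + 31 = 142

120 km — Route A is the shortest.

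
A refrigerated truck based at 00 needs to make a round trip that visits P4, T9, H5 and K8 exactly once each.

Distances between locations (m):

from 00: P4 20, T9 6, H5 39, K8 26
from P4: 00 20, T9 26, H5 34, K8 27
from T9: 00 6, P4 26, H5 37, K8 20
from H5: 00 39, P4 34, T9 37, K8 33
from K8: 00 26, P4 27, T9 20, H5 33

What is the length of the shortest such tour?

With 4 stops there are 4!/2 = 12 distinct round trips (a route and its reverse cost the same).
00-P4-T9-H5-K8-00: 20+26+37+33+26 = 142
00-P4-T9-K8-H5-00: 20+26+20+33+39 = 138
00-P4-H5-T9-K8-00: 20+34+37+20+26 = 137
00-P4-H5-K8-T9-00: 20+34+33+20+6 = 113
00-P4-K8-T9-H5-00: 20+27+20+37+39 = 143
00-P4-K8-H5-T9-00: 20+27+33+37+6 = 123
00-T9-P4-H5-K8-00: 6+26+34+33+26 = 125
00-T9-P4-K8-H5-00: 6+26+27+33+39 = 131
00-T9-H5-P4-K8-00: 6+37+34+27+26 = 130
00-T9-K8-P4-H5-00: 6+20+27+34+39 = 126
00-H5-P4-T9-K8-00: 39+34+26+20+26 = 145
00-H5-T9-P4-K8-00: 39+37+26+27+26 = 155
The minimum is 113.
One optimal route: 00 → P4 → H5 → K8 → T9 → 00 (or its reverse).

113 m — the shortest possible round trip.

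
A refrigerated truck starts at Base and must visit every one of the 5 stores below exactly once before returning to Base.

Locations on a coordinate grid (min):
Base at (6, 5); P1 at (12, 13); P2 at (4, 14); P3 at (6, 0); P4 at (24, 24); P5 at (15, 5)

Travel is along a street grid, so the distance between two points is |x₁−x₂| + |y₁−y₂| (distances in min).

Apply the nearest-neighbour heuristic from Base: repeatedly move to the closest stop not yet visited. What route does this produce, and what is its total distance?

Total distance 106 min via the nearest-neighbour route Base → P3 → P5 → P1 → P2 → P4 → Base.

From Base: distances to unvisited — P3=5, P5=9, P2=11, P1=14, P4=37. Nearest is P3 (5).
From P3: distances to unvisited — P5=14, P2=16, P1=19, P4=42. Nearest is P5 (14).
From P5: distances to unvisited — P1=11, P2=20, P4=28. Nearest is P1 (11).
From P1: distances to unvisited — P2=9, P4=23. Nearest is P2 (9).
From P2: distances to unvisited — P4=30. Nearest is P4 (30).
Return P4→Base: 37.
Total = 5 + 14 + 11 + 9 + 30 + 37 = 106.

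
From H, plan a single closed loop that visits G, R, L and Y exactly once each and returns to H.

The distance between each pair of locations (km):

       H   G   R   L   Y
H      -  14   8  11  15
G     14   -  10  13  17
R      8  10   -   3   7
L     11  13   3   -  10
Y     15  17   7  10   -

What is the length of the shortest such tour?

52 km — the shortest possible round trip.

H - G - R - L - Y - H: 14+10+3+10+15 = 52
H - G - R - Y - L - H: 14+10+7+10+11 = 52
H - G - L - R - Y - H: 14+13+3+7+15 = 52
H - G - L - Y - R - H: 14+13+10+7+8 = 52
H - G - Y - R - L - H: 14+17+7+3+11 = 52
H - G - Y - L - R - H: 14+17+10+3+8 = 52
H - R - G - L - Y - H: 8+10+13+10+15 = 56
H - R - G - Y - L - H: 8+10+17+10+11 = 56
H - R - L - G - Y - H: 8+3+13+17+15 = 56
H - R - Y - G - L - H: 8+7+17+13+11 = 56
H - L - G - R - Y - H: 11+13+10+7+15 = 56
H - L - R - G - Y - H: 11+3+10+17+15 = 56
The minimum is 52.
One optimal route: H → G → R → L → Y → H (or its reverse).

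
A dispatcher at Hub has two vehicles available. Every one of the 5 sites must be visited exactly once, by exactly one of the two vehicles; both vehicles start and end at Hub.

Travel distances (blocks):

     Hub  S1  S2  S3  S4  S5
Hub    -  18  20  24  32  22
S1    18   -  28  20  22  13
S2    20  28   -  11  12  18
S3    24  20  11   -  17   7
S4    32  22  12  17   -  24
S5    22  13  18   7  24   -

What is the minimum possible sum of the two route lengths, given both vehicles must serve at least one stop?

Check every non-empty split of the stops between the two vehicles; for each half take its own optimal tour:
  {S1} + {S2, S3, S4, S5}: 36 + 78 = 114
  {S2} + {S1, S3, S4, S5}: 40 + 86 = 126
  {S1, S2} + {S3, S4, S5}: 66 + 78 = 144
  {S3} + {S1, S2, S4, S5}: 48 + 87 = 135
  {S1, S3} + {S2, S4, S5}: 62 + 78 = 140
  {S2, S3} + {S1, S4, S5}: 55 + 86 = 141
  … (15 splits in total)
Best: vehicle 1 Hub → S1 → Hub = 36; vehicle 2 Hub → S2 → S4 → S3 → S5 → Hub = 78; combined 114.

114 blocks — the smallest possible combined total.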